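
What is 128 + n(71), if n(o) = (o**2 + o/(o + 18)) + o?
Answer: 466431/89 ≈ 5240.8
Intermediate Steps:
n(o) = o + o**2 + o/(18 + o) (n(o) = (o**2 + o/(18 + o)) + o = o + o**2 + o/(18 + o))
128 + n(71) = 128 + 71*(19 + 71**2 + 19*71)/(18 + 71) = 128 + 71*(19 + 5041 + 1349)/89 = 128 + 71*(1/89)*6409 = 128 + 455039/89 = 466431/89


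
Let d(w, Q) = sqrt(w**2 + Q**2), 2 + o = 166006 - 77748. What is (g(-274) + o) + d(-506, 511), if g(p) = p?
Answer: 87982 + sqrt(517157) ≈ 88701.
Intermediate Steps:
o = 88256 (o = -2 + (166006 - 77748) = -2 + 88258 = 88256)
d(w, Q) = sqrt(Q**2 + w**2)
(g(-274) + o) + d(-506, 511) = (-274 + 88256) + sqrt(511**2 + (-506)**2) = 87982 + sqrt(261121 + 256036) = 87982 + sqrt(517157)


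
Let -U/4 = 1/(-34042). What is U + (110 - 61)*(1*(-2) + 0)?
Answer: -1668056/17021 ≈ -98.000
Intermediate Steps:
U = 2/17021 (U = -4/(-34042) = -4*(-1/34042) = 2/17021 ≈ 0.00011750)
U + (110 - 61)*(1*(-2) + 0) = 2/17021 + (110 - 61)*(1*(-2) + 0) = 2/17021 + 49*(-2 + 0) = 2/17021 + 49*(-2) = 2/17021 - 98 = -1668056/17021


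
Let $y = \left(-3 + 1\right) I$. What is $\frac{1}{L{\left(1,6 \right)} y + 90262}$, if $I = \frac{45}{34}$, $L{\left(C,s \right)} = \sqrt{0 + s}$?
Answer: $\frac{13042859}{1177274532983} + \frac{765 \sqrt{6}}{2354549065966} \approx 1.108 \cdot 10^{-5}$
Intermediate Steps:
$L{\left(C,s \right)} = \sqrt{s}$
$I = \frac{45}{34}$ ($I = 45 \cdot \frac{1}{34} = \frac{45}{34} \approx 1.3235$)
$y = - \frac{45}{17}$ ($y = \left(-3 + 1\right) \frac{45}{34} = \left(-2\right) \frac{45}{34} = - \frac{45}{17} \approx -2.6471$)
$\frac{1}{L{\left(1,6 \right)} y + 90262} = \frac{1}{\sqrt{6} \left(- \frac{45}{17}\right) + 90262} = \frac{1}{- \frac{45 \sqrt{6}}{17} + 90262} = \frac{1}{90262 - \frac{45 \sqrt{6}}{17}}$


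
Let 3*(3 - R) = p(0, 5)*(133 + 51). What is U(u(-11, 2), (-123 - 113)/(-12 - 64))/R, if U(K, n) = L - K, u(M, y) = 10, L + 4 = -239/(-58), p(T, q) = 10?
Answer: 1719/106198 ≈ 0.016187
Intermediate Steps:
L = 7/58 (L = -4 - 239/(-58) = -4 - 239*(-1/58) = -4 + 239/58 = 7/58 ≈ 0.12069)
U(K, n) = 7/58 - K
R = -1831/3 (R = 3 - 10*(133 + 51)/3 = 3 - 10*184/3 = 3 - ⅓*1840 = 3 - 1840/3 = -1831/3 ≈ -610.33)
U(u(-11, 2), (-123 - 113)/(-12 - 64))/R = (7/58 - 1*10)/(-1831/3) = (7/58 - 10)*(-3/1831) = -573/58*(-3/1831) = 1719/106198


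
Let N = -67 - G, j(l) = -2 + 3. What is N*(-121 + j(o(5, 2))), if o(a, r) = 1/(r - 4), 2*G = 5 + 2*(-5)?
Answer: 7740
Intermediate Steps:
G = -5/2 (G = (5 + 2*(-5))/2 = (5 - 10)/2 = (½)*(-5) = -5/2 ≈ -2.5000)
o(a, r) = 1/(-4 + r)
j(l) = 1
N = -129/2 (N = -67 - 1*(-5/2) = -67 + 5/2 = -129/2 ≈ -64.500)
N*(-121 + j(o(5, 2))) = -129*(-121 + 1)/2 = -129/2*(-120) = 7740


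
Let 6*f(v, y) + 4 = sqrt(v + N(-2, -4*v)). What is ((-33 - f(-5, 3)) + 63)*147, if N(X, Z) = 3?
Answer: 4508 - 49*I*sqrt(2)/2 ≈ 4508.0 - 34.648*I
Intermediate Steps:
f(v, y) = -2/3 + sqrt(3 + v)/6 (f(v, y) = -2/3 + sqrt(v + 3)/6 = -2/3 + sqrt(3 + v)/6)
((-33 - f(-5, 3)) + 63)*147 = ((-33 - (-2/3 + sqrt(3 - 5)/6)) + 63)*147 = ((-33 - (-2/3 + sqrt(-2)/6)) + 63)*147 = ((-33 - (-2/3 + (I*sqrt(2))/6)) + 63)*147 = ((-33 - (-2/3 + I*sqrt(2)/6)) + 63)*147 = ((-33 + (2/3 - I*sqrt(2)/6)) + 63)*147 = ((-97/3 - I*sqrt(2)/6) + 63)*147 = (92/3 - I*sqrt(2)/6)*147 = 4508 - 49*I*sqrt(2)/2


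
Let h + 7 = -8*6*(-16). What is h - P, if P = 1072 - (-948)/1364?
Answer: -106288/341 ≈ -311.69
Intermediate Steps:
P = 365789/341 (P = 1072 - (-948)/1364 = 1072 - 1*(-237/341) = 1072 + 237/341 = 365789/341 ≈ 1072.7)
h = 761 (h = -7 - 8*6*(-16) = -7 - 48*(-16) = -7 + 768 = 761)
h - P = 761 - 1*365789/341 = 761 - 365789/341 = -106288/341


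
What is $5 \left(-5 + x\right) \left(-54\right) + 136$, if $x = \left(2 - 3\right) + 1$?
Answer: $1486$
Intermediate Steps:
$x = 0$ ($x = \left(2 - 3\right) + 1 = -1 + 1 = 0$)
$5 \left(-5 + x\right) \left(-54\right) + 136 = 5 \left(-5 + 0\right) \left(-54\right) + 136 = 5 \left(-5\right) \left(-54\right) + 136 = \left(-25\right) \left(-54\right) + 136 = 1350 + 136 = 1486$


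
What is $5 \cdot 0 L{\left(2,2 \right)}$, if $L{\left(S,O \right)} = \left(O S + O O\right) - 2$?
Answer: $0$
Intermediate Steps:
$L{\left(S,O \right)} = -2 + O^{2} + O S$ ($L{\left(S,O \right)} = \left(O S + O^{2}\right) - 2 = \left(O^{2} + O S\right) - 2 = -2 + O^{2} + O S$)
$5 \cdot 0 L{\left(2,2 \right)} = 5 \cdot 0 \left(-2 + 2^{2} + 2 \cdot 2\right) = 0 \left(-2 + 4 + 4\right) = 0 \cdot 6 = 0$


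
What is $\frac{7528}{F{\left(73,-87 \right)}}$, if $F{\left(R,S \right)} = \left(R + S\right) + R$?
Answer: $\frac{7528}{59} \approx 127.59$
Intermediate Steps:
$F{\left(R,S \right)} = S + 2 R$
$\frac{7528}{F{\left(73,-87 \right)}} = \frac{7528}{-87 + 2 \cdot 73} = \frac{7528}{-87 + 146} = \frac{7528}{59}$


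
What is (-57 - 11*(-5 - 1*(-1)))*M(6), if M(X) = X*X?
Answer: -468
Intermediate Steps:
M(X) = X**2
(-57 - 11*(-5 - 1*(-1)))*M(6) = (-57 - 11*(-5 - 1*(-1)))*6**2 = (-57 - 11*(-5 + 1))*36 = (-57 - 11*(-4))*36 = (-57 + 44)*36 = -13*36 = -468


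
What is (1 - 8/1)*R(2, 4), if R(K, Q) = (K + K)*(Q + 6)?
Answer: -280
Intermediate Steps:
R(K, Q) = 2*K*(6 + Q) (R(K, Q) = (2*K)*(6 + Q) = 2*K*(6 + Q))
(1 - 8/1)*R(2, 4) = (1 - 8/1)*(2*2*(6 + 4)) = (1 - 8*1)*(2*2*10) = (1 - 8)*40 = -7*40 = -280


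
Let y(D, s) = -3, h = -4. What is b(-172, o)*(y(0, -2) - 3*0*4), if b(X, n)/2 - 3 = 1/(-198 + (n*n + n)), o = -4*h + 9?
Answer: -4071/226 ≈ -18.013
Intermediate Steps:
o = 25 (o = -4*(-4) + 9 = 16 + 9 = 25)
b(X, n) = 6 + 2/(-198 + n + n²) (b(X, n) = 6 + 2/(-198 + (n*n + n)) = 6 + 2/(-198 + (n² + n)) = 6 + 2/(-198 + (n + n²)) = 6 + 2/(-198 + n + n²))
b(-172, o)*(y(0, -2) - 3*0*4) = (2*(-593 + 3*25 + 3*25²)/(-198 + 25 + 25²))*(-3 - 3*0*4) = (2*(-593 + 75 + 3*625)/(-198 + 25 + 625))*(-3 + 0*4) = (2*(-593 + 75 + 1875)/452)*(-3 + 0) = (2*(1/452)*1357)*(-3) = (1357/226)*(-3) = -4071/226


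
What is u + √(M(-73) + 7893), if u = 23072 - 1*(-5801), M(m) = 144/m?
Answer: 28873 + 3*√4672365/73 ≈ 28962.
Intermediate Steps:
u = 28873 (u = 23072 + 5801 = 28873)
u + √(M(-73) + 7893) = 28873 + √(144/(-73) + 7893) = 28873 + √(144*(-1/73) + 7893) = 28873 + √(-144/73 + 7893) = 28873 + √(576045/73) = 28873 + 3*√4672365/73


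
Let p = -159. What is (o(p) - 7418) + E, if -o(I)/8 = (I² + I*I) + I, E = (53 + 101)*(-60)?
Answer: -419882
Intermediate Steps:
E = -9240 (E = 154*(-60) = -9240)
o(I) = -16*I² - 8*I (o(I) = -8*((I² + I*I) + I) = -8*((I² + I²) + I) = -8*(2*I² + I) = -8*(I + 2*I²) = -16*I² - 8*I)
(o(p) - 7418) + E = (-8*(-159)*(1 + 2*(-159)) - 7418) - 9240 = (-8*(-159)*(1 - 318) - 7418) - 9240 = (-8*(-159)*(-317) - 7418) - 9240 = (-403224 - 7418) - 9240 = -410642 - 9240 = -419882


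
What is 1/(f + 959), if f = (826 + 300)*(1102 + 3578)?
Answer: 1/5270639 ≈ 1.8973e-7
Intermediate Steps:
f = 5269680 (f = 1126*4680 = 5269680)
1/(f + 959) = 1/(5269680 + 959) = 1/5270639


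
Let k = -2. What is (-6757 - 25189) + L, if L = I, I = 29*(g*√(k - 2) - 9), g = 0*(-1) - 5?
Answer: -32207 - 290*I ≈ -32207.0 - 290.0*I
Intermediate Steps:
g = -5 (g = 0 - 5 = -5)
I = -261 - 290*I (I = 29*(-5*√(-2 - 2) - 9) = 29*(-10*I - 9) = 29*(-9 - 10*I) = -261 - 290*I ≈ -261.0 - 290.0*I)
L = -261 - 290*I ≈ -261.0 - 290.0*I
(-6757 - 25189) + L = (-6757 - 25189) + (-261 - 290*I) = -31946 + (-261 - 290*I) = -32207 - 290*I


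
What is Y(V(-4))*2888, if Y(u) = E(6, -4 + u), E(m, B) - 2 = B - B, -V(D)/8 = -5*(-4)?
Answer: 5776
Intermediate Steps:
V(D) = -160 (V(D) = -(-40)*(-4) = -8*20 = -160)
E(m, B) = 2 (E(m, B) = 2 + (B - B) = 2 + 0 = 2)
Y(u) = 2
Y(V(-4))*2888 = 2*2888 = 5776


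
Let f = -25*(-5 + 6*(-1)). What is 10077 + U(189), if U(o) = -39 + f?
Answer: 10313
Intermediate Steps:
f = 275 (f = -25*(-5 - 6) = -25*(-11) = 275)
U(o) = 236 (U(o) = -39 + 275 = 236)
10077 + U(189) = 10077 + 236 = 10313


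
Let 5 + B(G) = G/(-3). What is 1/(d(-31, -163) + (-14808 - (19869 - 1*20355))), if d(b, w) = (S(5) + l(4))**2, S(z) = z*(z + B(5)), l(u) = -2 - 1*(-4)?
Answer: -9/128537 ≈ -7.0019e-5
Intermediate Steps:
B(G) = -5 - G/3 (B(G) = -5 + G/(-3) = -5 + G*(-1/3) = -5 - G/3)
l(u) = 2 (l(u) = -2 + 4 = 2)
S(z) = z*(-20/3 + z) (S(z) = z*(z + (-5 - 1/3*5)) = z*(z + (-5 - 5/3)) = z*(z - 20/3) = z*(-20/3 + z))
d(b, w) = 361/9 (d(b, w) = ((1/3)*5*(-20 + 3*5) + 2)**2 = ((1/3)*5*(-20 + 15) + 2)**2 = ((1/3)*5*(-5) + 2)**2 = (-25/3 + 2)**2 = (-19/3)**2 = 361/9)
1/(d(-31, -163) + (-14808 - (19869 - 1*20355))) = 1/(361/9 + (-14808 - (19869 - 1*20355))) = 1/(361/9 + (-14808 - (19869 - 20355))) = 1/(361/9 + (-14808 - 1*(-486))) = 1/(361/9 + (-14808 + 486)) = 1/(361/9 - 14322) = 1/(-128537/9) = -9/128537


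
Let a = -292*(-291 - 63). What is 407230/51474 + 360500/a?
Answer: 842373995/73899506 ≈ 11.399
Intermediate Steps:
a = 103368 (a = -292*(-354) = 103368)
407230/51474 + 360500/a = 407230/51474 + 360500/103368 = 407230*(1/51474) + 360500*(1/103368) = 203615/25737 + 90125/25842 = 842373995/73899506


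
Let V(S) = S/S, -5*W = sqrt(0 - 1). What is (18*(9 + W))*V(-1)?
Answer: 162 - 18*I/5 ≈ 162.0 - 3.6*I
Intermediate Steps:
W = -I/5 (W = -sqrt(0 - 1)/5 = -I/5 ≈ -0.2*I)
V(S) = 1
(18*(9 + W))*V(-1) = (18*(9 - I/5))*1 = (162 - 18*I/5)*1 = 162 - 18*I/5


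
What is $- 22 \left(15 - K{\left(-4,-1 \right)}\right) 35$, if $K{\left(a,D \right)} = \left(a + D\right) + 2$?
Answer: $-13860$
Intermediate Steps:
$K{\left(a,D \right)} = 2 + D + a$ ($K{\left(a,D \right)} = \left(D + a\right) + 2 = 2 + D + a$)
$- 22 \left(15 - K{\left(-4,-1 \right)}\right) 35 = - 22 \left(15 - \left(2 - 1 - 4\right)\right) 35 = - 22 \left(15 - -3\right) 35 = - 22 \left(15 + 3\right) 35 = \left(-22\right) 18 \cdot 35 = \left(-396\right) 35 = -13860$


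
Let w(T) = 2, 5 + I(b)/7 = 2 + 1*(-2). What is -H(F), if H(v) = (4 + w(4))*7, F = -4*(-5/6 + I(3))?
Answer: -42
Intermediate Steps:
I(b) = -35 (I(b) = -35 + 7*(2 + 1*(-2)) = -35 + 7*(2 - 2) = -35 + 7*0 = -35 + 0 = -35)
F = 430/3 (F = -4*(-5/6 - 35) = -4*(-5*⅙ - 35) = -4*(-⅚ - 35) = -4*(-215/6) = 430/3 ≈ 143.33)
H(v) = 42 (H(v) = (4 + 2)*7 = 6*7 = 42)
-H(F) = -1*42 = -42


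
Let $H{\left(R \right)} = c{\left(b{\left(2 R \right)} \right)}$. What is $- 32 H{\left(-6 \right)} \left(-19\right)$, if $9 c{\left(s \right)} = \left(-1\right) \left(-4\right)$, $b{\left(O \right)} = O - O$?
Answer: $\frac{2432}{9} \approx 270.22$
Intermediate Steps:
$b{\left(O \right)} = 0$
$c{\left(s \right)} = \frac{4}{9}$ ($c{\left(s \right)} = \frac{\left(-1\right) \left(-4\right)}{9} = \frac{1}{9} \cdot 4 = \frac{4}{9}$)
$H{\left(R \right)} = \frac{4}{9}$
$- 32 H{\left(-6 \right)} \left(-19\right) = \left(-32\right) \frac{4}{9} \left(-19\right) = \left(- \frac{128}{9}\right) \left(-19\right) = \frac{2432}{9}$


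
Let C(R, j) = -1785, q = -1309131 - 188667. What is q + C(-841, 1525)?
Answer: -1499583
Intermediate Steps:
q = -1497798
q + C(-841, 1525) = -1497798 - 1785 = -1499583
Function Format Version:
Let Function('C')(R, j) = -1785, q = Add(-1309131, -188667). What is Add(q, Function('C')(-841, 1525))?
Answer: -1499583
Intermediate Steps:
q = -1497798
Add(q, Function('C')(-841, 1525)) = Add(-1497798, -1785) = -1499583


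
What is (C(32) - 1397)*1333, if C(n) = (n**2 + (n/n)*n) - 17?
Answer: -477214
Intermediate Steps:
C(n) = -17 + n + n**2 (C(n) = (n**2 + 1*n) - 17 = (n**2 + n) - 17 = (n + n**2) - 17 = -17 + n + n**2)
(C(32) - 1397)*1333 = ((-17 + 32 + 32**2) - 1397)*1333 = ((-17 + 32 + 1024) - 1397)*1333 = (1039 - 1397)*1333 = -358*1333 = -477214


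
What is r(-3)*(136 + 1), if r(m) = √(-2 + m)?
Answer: 137*I*√5 ≈ 306.34*I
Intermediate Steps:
r(-3)*(136 + 1) = √(-2 - 3)*(136 + 1) = √(-5)*137 = (I*√5)*137 = 137*I*√5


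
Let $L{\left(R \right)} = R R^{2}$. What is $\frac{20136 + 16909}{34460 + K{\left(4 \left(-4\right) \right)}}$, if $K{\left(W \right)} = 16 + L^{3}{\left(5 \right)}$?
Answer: $\frac{37045}{1987601} \approx 0.018638$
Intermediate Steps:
$L{\left(R \right)} = R^{3}$
$K{\left(W \right)} = 1953141$ ($K{\left(W \right)} = 16 + \left(5^{3}\right)^{3} = 16 + 125^{3} = 16 + 1953125 = 1953141$)
$\frac{20136 + 16909}{34460 + K{\left(4 \left(-4\right) \right)}} = \frac{20136 + 16909}{34460 + 1953141} = \frac{37045}{1987601}$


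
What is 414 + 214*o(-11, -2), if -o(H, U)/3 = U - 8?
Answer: 6834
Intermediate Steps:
o(H, U) = 24 - 3*U (o(H, U) = -3*(U - 8) = -3*(-8 + U) = 24 - 3*U)
414 + 214*o(-11, -2) = 414 + 214*(24 - 3*(-2)) = 414 + 214*(24 + 6) = 414 + 214*30 = 414 + 6420 = 6834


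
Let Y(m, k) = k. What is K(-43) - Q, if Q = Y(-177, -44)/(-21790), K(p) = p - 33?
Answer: -828042/10895 ≈ -76.002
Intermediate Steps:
K(p) = -33 + p
Q = 22/10895 (Q = -44/(-21790) = -44*(-1/21790) = 22/10895 ≈ 0.0020193)
K(-43) - Q = (-33 - 43) - 1*22/10895 = -76 - 22/10895 = -828042/10895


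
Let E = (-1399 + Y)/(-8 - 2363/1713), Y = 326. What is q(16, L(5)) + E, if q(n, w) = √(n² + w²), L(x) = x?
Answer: 1838049/16067 + √281 ≈ 131.16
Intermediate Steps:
E = 1838049/16067 (E = (-1399 + 326)/(-8 - 2363/1713) = -1073/(-8 - 2363*1/1713) = -1073/(-8 - 2363/1713) = -1073/(-16067/1713) = -1073*(-1713/16067) = 1838049/16067 ≈ 114.40)
q(16, L(5)) + E = √(16² + 5²) + 1838049/16067 = √(256 + 25) + 1838049/16067 = √281 + 1838049/16067 = 1838049/16067 + √281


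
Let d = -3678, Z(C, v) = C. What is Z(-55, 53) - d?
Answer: 3623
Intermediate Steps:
Z(-55, 53) - d = -55 - 1*(-3678) = -55 + 3678 = 3623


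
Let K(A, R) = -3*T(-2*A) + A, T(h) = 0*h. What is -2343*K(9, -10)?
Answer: -21087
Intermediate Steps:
T(h) = 0
K(A, R) = A (K(A, R) = -3*0 + A = 0 + A = A)
-2343*K(9, -10) = -2343*9 = -21087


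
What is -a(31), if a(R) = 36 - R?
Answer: -5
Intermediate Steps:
-a(31) = -(36 - 1*31) = -(36 - 31) = -1*5 = -5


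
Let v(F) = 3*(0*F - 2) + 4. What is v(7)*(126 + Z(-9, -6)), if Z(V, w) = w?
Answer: -240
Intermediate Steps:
v(F) = -2 (v(F) = 3*(0 - 2) + 4 = 3*(-2) + 4 = -6 + 4 = -2)
v(7)*(126 + Z(-9, -6)) = -2*(126 - 6) = -2*120 = -240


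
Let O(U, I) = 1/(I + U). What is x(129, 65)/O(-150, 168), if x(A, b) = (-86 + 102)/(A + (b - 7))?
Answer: 288/187 ≈ 1.5401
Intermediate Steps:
x(A, b) = 16/(-7 + A + b) (x(A, b) = 16/(A + (-7 + b)) = 16/(-7 + A + b))
x(129, 65)/O(-150, 168) = (16/(-7 + 129 + 65))/(1/(168 - 150)) = (16/187)/(1/18) = (16*(1/187))/(1/18) = (16/187)*18 = 288/187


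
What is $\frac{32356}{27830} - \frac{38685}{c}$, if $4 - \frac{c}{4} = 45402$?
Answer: $\frac{3476097151}{2526852680} \approx 1.3757$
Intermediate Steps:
$c = -181592$ ($c = 16 - 181608 = -181592$)
$\frac{32356}{27830} - \frac{38685}{c} = \frac{32356}{27830} - \frac{38685}{-181592} = 32356 \cdot \frac{1}{27830} - - \frac{38685}{181592} = \frac{16178}{13915} + \frac{38685}{181592} = \frac{3476097151}{2526852680}$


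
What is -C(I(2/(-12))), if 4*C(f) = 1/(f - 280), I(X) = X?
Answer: 3/3362 ≈ 0.00089233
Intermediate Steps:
C(f) = 1/(4*(-280 + f)) (C(f) = 1/(4*(f - 280)) = 1/(4*(-280 + f)))
-C(I(2/(-12))) = -1/(4*(-280 + 2/(-12))) = -1/(4*(-280 + 2*(-1/12))) = -1/(4*(-280 - ⅙)) = -1/(4*(-1681/6)) = -(-6)/(4*1681) = -1*(-3/3362) = 3/3362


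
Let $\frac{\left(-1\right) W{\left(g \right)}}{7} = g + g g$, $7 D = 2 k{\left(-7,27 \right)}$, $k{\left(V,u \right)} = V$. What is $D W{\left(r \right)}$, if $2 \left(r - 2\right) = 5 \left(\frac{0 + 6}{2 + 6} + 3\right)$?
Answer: $\frac{63063}{32} \approx 1970.7$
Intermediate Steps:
$r = \frac{91}{8}$ ($r = 2 + \frac{5 \left(\frac{0 + 6}{2 + 6} + 3\right)}{2} = 2 + \frac{5 \left(\frac{6}{8} + 3\right)}{2} = 2 + \frac{5 \left(6 \cdot \frac{1}{8} + 3\right)}{2} = 2 + \frac{5 \left(\frac{3}{4} + 3\right)}{2} = 2 + \frac{5 \cdot \frac{15}{4}}{2} = 2 + \frac{1}{2} \cdot \frac{75}{4} = 2 + \frac{75}{8} = \frac{91}{8} \approx 11.375$)
$D = -2$ ($D = \frac{2 \left(-7\right)}{7} = \frac{1}{7} \left(-14\right) = -2$)
$W{\left(g \right)} = - 7 g - 7 g^{2}$ ($W{\left(g \right)} = - 7 \left(g + g g\right) = - 7 \left(g + g^{2}\right) = - 7 g - 7 g^{2}$)
$D W{\left(r \right)} = - 2 \left(\left(-7\right) \frac{91}{8} \left(1 + \frac{91}{8}\right)\right) = - 2 \left(\left(-7\right) \frac{91}{8} \cdot \frac{99}{8}\right) = \left(-2\right) \left(- \frac{63063}{64}\right) = \frac{63063}{32}$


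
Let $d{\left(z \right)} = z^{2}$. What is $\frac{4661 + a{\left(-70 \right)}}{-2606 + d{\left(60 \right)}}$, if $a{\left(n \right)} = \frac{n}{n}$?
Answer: $\frac{333}{71} \approx 4.6901$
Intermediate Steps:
$a{\left(n \right)} = 1$
$\frac{4661 + a{\left(-70 \right)}}{-2606 + d{\left(60 \right)}} = \frac{4661 + 1}{-2606 + 60^{2}} = \frac{4662}{-2606 + 3600} = \frac{4662}{994} = 4662 \cdot \frac{1}{994} = \frac{333}{71}$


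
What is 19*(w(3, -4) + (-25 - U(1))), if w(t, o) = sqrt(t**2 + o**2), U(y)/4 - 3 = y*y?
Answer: -684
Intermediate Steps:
U(y) = 12 + 4*y**2 (U(y) = 12 + 4*(y*y) = 12 + 4*y**2)
w(t, o) = sqrt(o**2 + t**2)
19*(w(3, -4) + (-25 - U(1))) = 19*(sqrt((-4)**2 + 3**2) + (-25 - (12 + 4*1**2))) = 19*(sqrt(16 + 9) + (-25 - (12 + 4*1))) = 19*(sqrt(25) + (-25 - (12 + 4))) = 19*(5 + (-25 - 1*16)) = 19*(5 + (-25 - 16)) = 19*(5 - 41) = 19*(-36) = -684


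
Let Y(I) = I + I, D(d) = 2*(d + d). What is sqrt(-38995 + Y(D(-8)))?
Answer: I*sqrt(39059) ≈ 197.63*I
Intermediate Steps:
D(d) = 4*d (D(d) = 2*(2*d) = 4*d)
Y(I) = 2*I
sqrt(-38995 + Y(D(-8))) = sqrt(-38995 + 2*(4*(-8))) = sqrt(-38995 + 2*(-32)) = sqrt(-38995 - 64) = sqrt(-39059) = I*sqrt(39059)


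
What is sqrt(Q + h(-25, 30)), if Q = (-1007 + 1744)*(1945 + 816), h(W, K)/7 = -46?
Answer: sqrt(2034535) ≈ 1426.4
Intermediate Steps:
h(W, K) = -322 (h(W, K) = 7*(-46) = -322)
Q = 2034857 (Q = 737*2761 = 2034857)
sqrt(Q + h(-25, 30)) = sqrt(2034857 - 322) = sqrt(2034535)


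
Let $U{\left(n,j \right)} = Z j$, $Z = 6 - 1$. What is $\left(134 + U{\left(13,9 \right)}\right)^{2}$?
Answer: $32041$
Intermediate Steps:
$Z = 5$
$U{\left(n,j \right)} = 5 j$
$\left(134 + U{\left(13,9 \right)}\right)^{2} = \left(134 + 5 \cdot 9\right)^{2} = \left(134 + 45\right)^{2} = 179^{2} = 32041$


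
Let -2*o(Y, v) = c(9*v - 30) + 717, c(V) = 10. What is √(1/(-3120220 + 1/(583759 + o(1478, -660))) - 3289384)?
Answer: I*√43598460001742127200616564372654/3640644614018 ≈ 1813.7*I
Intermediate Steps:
o(Y, v) = -727/2 (o(Y, v) = -(10 + 717)/2 = -½*727 = -727/2)
√(1/(-3120220 + 1/(583759 + o(1478, -660))) - 3289384) = √(1/(-3120220 + 1/(583759 - 727/2)) - 3289384) = √(1/(-3120220 + 1/(1166791/2)) - 3289384) = √(1/(-3120220 + 2/1166791) - 3289384) = √(1/(-3640644614018/1166791) - 3289384) = √(-1166791/3640644614018 - 3289384) = √(-11975478143038151703/3640644614018) = I*√43598460001742127200616564372654/3640644614018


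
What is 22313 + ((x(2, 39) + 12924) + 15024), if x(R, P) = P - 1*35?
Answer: 50265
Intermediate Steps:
x(R, P) = -35 + P (x(R, P) = P - 35 = -35 + P)
22313 + ((x(2, 39) + 12924) + 15024) = 22313 + (((-35 + 39) + 12924) + 15024) = 22313 + ((4 + 12924) + 15024) = 22313 + (12928 + 15024) = 22313 + 27952 = 50265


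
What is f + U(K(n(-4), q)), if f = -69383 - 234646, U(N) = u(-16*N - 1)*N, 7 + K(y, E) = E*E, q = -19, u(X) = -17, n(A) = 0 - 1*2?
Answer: -310047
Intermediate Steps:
n(A) = -2 (n(A) = 0 - 2 = -2)
K(y, E) = -7 + E² (K(y, E) = -7 + E*E = -7 + E²)
U(N) = -17*N
f = -304029
f + U(K(n(-4), q)) = -304029 - 17*(-7 + (-19)²) = -304029 - 17*(-7 + 361) = -304029 - 17*354 = -304029 - 6018 = -310047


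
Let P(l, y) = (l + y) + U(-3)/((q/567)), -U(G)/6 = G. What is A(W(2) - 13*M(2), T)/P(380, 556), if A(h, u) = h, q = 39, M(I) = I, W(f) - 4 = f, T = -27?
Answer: -26/1557 ≈ -0.016699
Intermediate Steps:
W(f) = 4 + f
U(G) = -6*G
P(l, y) = 3402/13 + l + y (P(l, y) = (l + y) + (-6*(-3))/((39/567)) = (l + y) + 18/((39*(1/567))) = (l + y) + 18/(13/189) = (l + y) + 18*(189/13) = (l + y) + 3402/13 = 3402/13 + l + y)
A(W(2) - 13*M(2), T)/P(380, 556) = ((4 + 2) - 13*2)/(3402/13 + 380 + 556) = (6 - 26)/(15570/13) = -20*13/15570 = -26/1557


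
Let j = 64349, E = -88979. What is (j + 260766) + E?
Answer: 236136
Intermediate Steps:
(j + 260766) + E = (64349 + 260766) - 88979 = 325115 - 88979 = 236136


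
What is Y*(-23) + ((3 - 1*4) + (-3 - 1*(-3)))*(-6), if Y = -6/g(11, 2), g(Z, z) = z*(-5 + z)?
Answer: -17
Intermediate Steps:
Y = 1 (Y = -6*1/(2*(-5 + 2)) = -6/(2*(-3)) = -6/(-6) = -6*(-⅙) = 1)
Y*(-23) + ((3 - 1*4) + (-3 - 1*(-3)))*(-6) = 1*(-23) + ((3 - 1*4) + (-3 - 1*(-3)))*(-6) = -23 + ((3 - 4) + (-3 + 3))*(-6) = -23 + (-1 + 0)*(-6) = -23 - 1*(-6) = -23 + 6 = -17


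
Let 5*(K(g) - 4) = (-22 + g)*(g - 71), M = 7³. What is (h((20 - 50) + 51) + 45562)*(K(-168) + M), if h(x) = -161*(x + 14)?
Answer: 376471683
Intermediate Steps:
M = 343
h(x) = -2254 - 161*x (h(x) = -161*(14 + x) = -2254 - 161*x)
K(g) = 4 + (-71 + g)*(-22 + g)/5 (K(g) = 4 + ((-22 + g)*(g - 71))/5 = 4 + ((-22 + g)*(-71 + g))/5 = 4 + ((-71 + g)*(-22 + g))/5 = 4 + (-71 + g)*(-22 + g)/5)
(h((20 - 50) + 51) + 45562)*(K(-168) + M) = ((-2254 - 161*((20 - 50) + 51)) + 45562)*((1582/5 - 93/5*(-168) + (⅕)*(-168)²) + 343) = ((-2254 - 161*(-30 + 51)) + 45562)*((1582/5 + 15624/5 + (⅕)*28224) + 343) = ((-2254 - 161*21) + 45562)*((1582/5 + 15624/5 + 28224/5) + 343) = ((-2254 - 3381) + 45562)*(9086 + 343) = (-5635 + 45562)*9429 = 39927*9429 = 376471683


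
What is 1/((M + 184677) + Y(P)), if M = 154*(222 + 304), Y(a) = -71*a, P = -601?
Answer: 1/308352 ≈ 3.2430e-6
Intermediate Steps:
M = 81004 (M = 154*526 = 81004)
1/((M + 184677) + Y(P)) = 1/((81004 + 184677) - 71*(-601)) = 1/(265681 + 42671) = 1/308352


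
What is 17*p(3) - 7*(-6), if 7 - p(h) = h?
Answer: 110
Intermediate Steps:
p(h) = 7 - h
17*p(3) - 7*(-6) = 17*(7 - 1*3) - 7*(-6) = 17*(7 - 3) + 42 = 17*4 + 42 = 68 + 42 = 110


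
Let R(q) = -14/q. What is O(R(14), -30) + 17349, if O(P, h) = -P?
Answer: 17350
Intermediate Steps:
O(R(14), -30) + 17349 = -(-14)/14 + 17349 = -1*(-1) + 17349 = 1 + 17349 = 17350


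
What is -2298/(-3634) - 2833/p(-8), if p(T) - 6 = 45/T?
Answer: -41177041/5451 ≈ -7554.0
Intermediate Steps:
p(T) = 6 + 45/T
-2298/(-3634) - 2833/p(-8) = -2298/(-3634) - 2833/(6 + 45/(-8)) = -2298*(-1/3634) - 2833/(6 + 45*(-⅛)) = 1149/1817 - 2833/(6 - 45/8) = 1149/1817 - 2833/3/8 = 1149/1817 - 2833*8/3 = 1149/1817 - 22664/3 = -41177041/5451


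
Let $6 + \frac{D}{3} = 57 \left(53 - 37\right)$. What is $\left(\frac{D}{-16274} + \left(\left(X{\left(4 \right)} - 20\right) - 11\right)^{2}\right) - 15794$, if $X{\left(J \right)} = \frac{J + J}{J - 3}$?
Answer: $- \frac{124212664}{8137} \approx -15265.0$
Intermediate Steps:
$D = 2718$ ($D = -18 + 3 \cdot 57 \left(53 - 37\right) = -18 + 3 \cdot 57 \cdot 16 = -18 + 3 \cdot 912 = -18 + 2736 = 2718$)
$X{\left(J \right)} = \frac{2 J}{-3 + J}$
$\left(\frac{D}{-16274} + \left(\left(X{\left(4 \right)} - 20\right) - 11\right)^{2}\right) - 15794 = \left(\frac{2718}{-16274} + \left(\left(2 \cdot 4 \frac{1}{-3 + 4} - 20\right) - 11\right)^{2}\right) - 15794 = \left(2718 \left(- \frac{1}{16274}\right) + \left(\left(2 \cdot 4 \cdot 1^{-1} - 20\right) - 11\right)^{2}\right) - 15794 = \left(- \frac{1359}{8137} + \left(\left(2 \cdot 4 \cdot 1 - 20\right) - 11\right)^{2}\right) - 15794 = \left(- \frac{1359}{8137} + \left(\left(8 - 20\right) - 11\right)^{2}\right) - 15794 = \left(- \frac{1359}{8137} + \left(-12 - 11\right)^{2}\right) - 15794 = \left(- \frac{1359}{8137} + \left(-23\right)^{2}\right) - 15794 = \left(- \frac{1359}{8137} + 529\right) - 15794 = \frac{4303114}{8137} - 15794 = - \frac{124212664}{8137}$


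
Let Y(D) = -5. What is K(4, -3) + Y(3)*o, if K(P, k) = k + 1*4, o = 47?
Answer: -234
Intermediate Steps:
K(P, k) = 4 + k (K(P, k) = k + 4 = 4 + k)
K(4, -3) + Y(3)*o = (4 - 3) - 5*47 = 1 - 235 = -234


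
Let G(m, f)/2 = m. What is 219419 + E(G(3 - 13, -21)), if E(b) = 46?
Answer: 219465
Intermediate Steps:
G(m, f) = 2*m
219419 + E(G(3 - 13, -21)) = 219419 + 46 = 219465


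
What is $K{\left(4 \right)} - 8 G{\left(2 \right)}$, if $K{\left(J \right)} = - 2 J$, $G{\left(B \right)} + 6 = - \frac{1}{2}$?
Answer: $44$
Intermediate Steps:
$G{\left(B \right)} = - \frac{13}{2}$ ($G{\left(B \right)} = -6 - \frac{1}{2} = - \frac{13}{2}$)
$K{\left(4 \right)} - 8 G{\left(2 \right)} = \left(-2\right) 4 - -52 = -8 + 52 = 44$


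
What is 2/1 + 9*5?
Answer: 47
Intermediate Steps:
2/1 + 9*5 = 2*1 + 45 = 2 + 45 = 47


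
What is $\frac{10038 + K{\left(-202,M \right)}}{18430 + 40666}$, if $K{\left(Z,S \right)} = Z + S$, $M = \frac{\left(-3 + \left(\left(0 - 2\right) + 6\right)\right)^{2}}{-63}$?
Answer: $\frac{619667}{3723048} \approx 0.16644$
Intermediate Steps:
$M = - \frac{1}{63}$ ($M = \left(-3 + \left(-2 + 6\right)\right)^{2} \left(- \frac{1}{63}\right) = \left(-3 + 4\right)^{2} \left(- \frac{1}{63}\right) = 1^{2} \left(- \frac{1}{63}\right) = 1 \left(- \frac{1}{63}\right) = - \frac{1}{63} \approx -0.015873$)
$K{\left(Z,S \right)} = S + Z$
$\frac{10038 + K{\left(-202,M \right)}}{18430 + 40666} = \frac{10038 - \frac{12727}{63}}{18430 + 40666} = \frac{10038 - \frac{12727}{63}}{59096} = \frac{619667}{63} \cdot \frac{1}{59096} = \frac{619667}{3723048}$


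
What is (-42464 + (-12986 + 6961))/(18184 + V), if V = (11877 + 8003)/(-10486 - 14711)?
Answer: -1221777333/458162368 ≈ -2.6667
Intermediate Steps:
V = -19880/25197 (V = 19880/(-25197) = 19880*(-1/25197) = -19880/25197 ≈ -0.78898)
(-42464 + (-12986 + 6961))/(18184 + V) = (-42464 + (-12986 + 6961))/(18184 - 19880/25197) = (-42464 - 6025)/(458162368/25197) = -48489*25197/458162368 = -1221777333/458162368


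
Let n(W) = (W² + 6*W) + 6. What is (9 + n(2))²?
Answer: 961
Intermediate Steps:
n(W) = 6 + W² + 6*W
(9 + n(2))² = (9 + (6 + 2² + 6*2))² = (9 + (6 + 4 + 12))² = (9 + 22)² = 31² = 961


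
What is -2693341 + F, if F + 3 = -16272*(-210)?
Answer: 723776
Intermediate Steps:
F = 3417117 (F = -3 - 16272*(-210) = -3 + 3417120 = 3417117)
-2693341 + F = -2693341 + 3417117 = 723776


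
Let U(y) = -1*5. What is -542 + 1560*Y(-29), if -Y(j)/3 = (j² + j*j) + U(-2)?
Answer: -7848902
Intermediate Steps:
U(y) = -5
Y(j) = 15 - 6*j² (Y(j) = -3*((j² + j*j) - 5) = -3*((j² + j²) - 5) = -3*(2*j² - 5) = -3*(-5 + 2*j²) = 15 - 6*j²)
-542 + 1560*Y(-29) = -542 + 1560*(15 - 6*(-29)²) = -542 + 1560*(15 - 6*841) = -542 + 1560*(15 - 5046) = -542 + 1560*(-5031) = -542 - 7848360 = -7848902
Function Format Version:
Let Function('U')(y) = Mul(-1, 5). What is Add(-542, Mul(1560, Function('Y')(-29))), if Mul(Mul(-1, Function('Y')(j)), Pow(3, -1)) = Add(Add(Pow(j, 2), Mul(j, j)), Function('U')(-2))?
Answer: -7848902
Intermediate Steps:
Function('U')(y) = -5
Function('Y')(j) = Add(15, Mul(-6, Pow(j, 2))) (Function('Y')(j) = Mul(-3, Add(Add(Pow(j, 2), Mul(j, j)), -5)) = Mul(-3, Add(Add(Pow(j, 2), Pow(j, 2)), -5)) = Mul(-3, Add(Mul(2, Pow(j, 2)), -5)) = Mul(-3, Add(-5, Mul(2, Pow(j, 2)))) = Add(15, Mul(-6, Pow(j, 2))))
Add(-542, Mul(1560, Function('Y')(-29))) = Add(-542, Mul(1560, Add(15, Mul(-6, Pow(-29, 2))))) = Add(-542, Mul(1560, Add(15, Mul(-6, 841)))) = Add(-542, Mul(1560, Add(15, -5046))) = Add(-542, Mul(1560, -5031)) = Add(-542, -7848360) = -7848902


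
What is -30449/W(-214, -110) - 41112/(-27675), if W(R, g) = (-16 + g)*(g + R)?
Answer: 30951119/41844600 ≈ 0.73967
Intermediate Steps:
W(R, g) = (-16 + g)*(R + g)
-30449/W(-214, -110) - 41112/(-27675) = -30449/((-110)**2 - 16*(-214) - 16*(-110) - 214*(-110)) - 41112/(-27675) = -30449/(12100 + 3424 + 1760 + 23540) - 41112*(-1/27675) = -30449/40824 + 4568/3075 = 30951119/41844600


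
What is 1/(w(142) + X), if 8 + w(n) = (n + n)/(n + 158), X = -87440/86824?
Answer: -813975/6560987 ≈ -0.12406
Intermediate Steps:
X = -10930/10853 (X = -87440*1/86824 = -10930/10853 ≈ -1.0071)
w(n) = -8 + 2*n/(158 + n) (w(n) = -8 + (n + n)/(n + 158) = -8 + (2*n)/(158 + n) = -8 + 2*n/(158 + n))
1/(w(142) + X) = 1/(2*(-632 - 3*142)/(158 + 142) - 10930/10853) = 1/(2*(-632 - 426)/300 - 10930/10853) = 1/(2*(1/300)*(-1058) - 10930/10853) = 1/(-529/75 - 10930/10853) = 1/(-6560987/813975) = -813975/6560987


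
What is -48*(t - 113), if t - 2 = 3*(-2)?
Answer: 5616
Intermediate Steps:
t = -4 (t = 2 + 3*(-2) = 2 - 6 = -4)
-48*(t - 113) = -48*(-4 - 113) = -48*(-117) = 5616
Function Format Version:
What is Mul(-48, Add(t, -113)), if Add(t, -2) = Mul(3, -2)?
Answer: 5616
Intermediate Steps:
t = -4 (t = Add(2, Mul(3, -2)) = Add(2, -6) = -4)
Mul(-48, Add(t, -113)) = Mul(-48, Add(-4, -113)) = Mul(-48, -117) = 5616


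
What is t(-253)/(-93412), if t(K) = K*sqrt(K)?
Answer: 23*I*sqrt(253)/8492 ≈ 0.04308*I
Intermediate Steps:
t(K) = K**(3/2)
t(-253)/(-93412) = (-253)**(3/2)/(-93412) = -253*I*sqrt(253)*(-1/93412) = 23*I*sqrt(253)/8492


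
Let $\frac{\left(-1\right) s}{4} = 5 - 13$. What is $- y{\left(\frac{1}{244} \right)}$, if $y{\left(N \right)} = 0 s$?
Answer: $0$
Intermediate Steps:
$s = 32$ ($s = - 4 \left(5 - 13\right) = \left(-4\right) \left(-8\right) = 32$)
$y{\left(N \right)} = 0$ ($y{\left(N \right)} = 0 \cdot 32 = 0$)
$- y{\left(\frac{1}{244} \right)} = \left(-1\right) 0 = 0$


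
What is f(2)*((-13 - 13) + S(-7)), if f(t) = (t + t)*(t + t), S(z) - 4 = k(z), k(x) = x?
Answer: -464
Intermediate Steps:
S(z) = 4 + z
f(t) = 4*t² (f(t) = (2*t)*(2*t) = 4*t²)
f(2)*((-13 - 13) + S(-7)) = (4*2²)*((-13 - 13) + (4 - 7)) = (4*4)*(-26 - 3) = 16*(-29) = -464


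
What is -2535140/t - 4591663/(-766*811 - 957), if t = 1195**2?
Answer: 995937708991/177698575715 ≈ 5.6046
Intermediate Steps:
t = 1428025
-2535140/t - 4591663/(-766*811 - 957) = -2535140/1428025 - 4591663/(-766*811 - 957) = -2535140*1/1428025 - 4591663/(-621226 - 957) = -507028/285605 - 4591663/(-622183) = -507028/285605 - 4591663*(-1/622183) = -507028/285605 + 4591663/622183 = 995937708991/177698575715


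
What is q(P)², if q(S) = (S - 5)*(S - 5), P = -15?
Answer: 160000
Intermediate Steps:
q(S) = (-5 + S)² (q(S) = (-5 + S)*(-5 + S) = (-5 + S)²)
q(P)² = ((-5 - 15)²)² = ((-20)²)² = 400² = 160000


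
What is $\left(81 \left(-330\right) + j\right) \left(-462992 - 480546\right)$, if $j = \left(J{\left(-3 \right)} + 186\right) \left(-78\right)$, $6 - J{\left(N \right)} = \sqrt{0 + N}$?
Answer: $39351195828 - 73595964 i \sqrt{3} \approx 3.9351 \cdot 10^{10} - 1.2747 \cdot 10^{8} i$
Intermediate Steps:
$J{\left(N \right)} = 6 - \sqrt{N}$ ($J{\left(N \right)} = 6 - \sqrt{0 + N} = 6 - \sqrt{N}$)
$j = -14976 + 78 i \sqrt{3}$ ($j = \left(\left(6 - \sqrt{-3}\right) + 186\right) \left(-78\right) = \left(\left(6 - i \sqrt{3}\right) + 186\right) \left(-78\right) = \left(192 - i \sqrt{3}\right) \left(-78\right) = -14976 + 78 i \sqrt{3} \approx -14976.0 + 135.1 i$)
$\left(81 \left(-330\right) + j\right) \left(-462992 - 480546\right) = \left(81 \left(-330\right) - \left(14976 - 78 i \sqrt{3}\right)\right) \left(-462992 - 480546\right) = \left(-26730 - \left(14976 - 78 i \sqrt{3}\right)\right) \left(-943538\right) = \left(-41706 + 78 i \sqrt{3}\right) \left(-943538\right) = 39351195828 - 73595964 i \sqrt{3}$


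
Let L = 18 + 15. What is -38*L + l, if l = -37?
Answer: -1291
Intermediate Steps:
L = 33
-38*L + l = -38*33 - 37 = -1254 - 37 = -1291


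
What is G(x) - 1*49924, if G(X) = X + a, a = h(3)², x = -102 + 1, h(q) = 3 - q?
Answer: -50025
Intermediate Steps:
x = -101
a = 0 (a = (3 - 1*3)² = (3 - 3)² = 0² = 0)
G(X) = X (G(X) = X + 0 = X)
G(x) - 1*49924 = -101 - 1*49924 = -101 - 49924 = -50025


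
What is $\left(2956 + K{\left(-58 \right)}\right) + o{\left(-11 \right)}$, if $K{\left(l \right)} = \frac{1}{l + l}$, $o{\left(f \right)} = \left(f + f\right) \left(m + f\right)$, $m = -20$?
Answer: $\frac{422007}{116} \approx 3638.0$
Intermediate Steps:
$o{\left(f \right)} = 2 f \left(-20 + f\right)$ ($o{\left(f \right)} = \left(f + f\right) \left(-20 + f\right) = 2 f \left(-20 + f\right)$)
$K{\left(l \right)} = \frac{1}{2 l}$
$\left(2956 + K{\left(-58 \right)}\right) + o{\left(-11 \right)} = \left(2956 + \frac{1}{2 \left(-58\right)}\right) + 2 \left(-11\right) \left(-20 - 11\right) = \left(2956 + \frac{1}{2} \left(- \frac{1}{58}\right)\right) + 2 \left(-11\right) \left(-31\right) = \left(2956 - \frac{1}{116}\right) + 682 = \frac{342895}{116} + 682 = \frac{422007}{116}$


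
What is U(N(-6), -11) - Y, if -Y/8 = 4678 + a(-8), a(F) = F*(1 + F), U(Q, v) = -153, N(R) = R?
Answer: 37719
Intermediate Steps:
Y = -37872 (Y = -8*(4678 - 8*(1 - 8)) = -8*(4678 - 8*(-7)) = -8*(4678 + 56) = -8*4734 = -37872)
U(N(-6), -11) - Y = -153 - 1*(-37872) = -153 + 37872 = 37719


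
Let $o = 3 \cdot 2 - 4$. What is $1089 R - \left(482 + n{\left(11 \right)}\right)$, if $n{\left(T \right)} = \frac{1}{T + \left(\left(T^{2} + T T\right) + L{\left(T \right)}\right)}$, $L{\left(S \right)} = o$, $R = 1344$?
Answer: $\frac{373099169}{255} \approx 1.4631 \cdot 10^{6}$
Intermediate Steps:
$o = 2$ ($o = 6 - 4 = 2$)
$L{\left(S \right)} = 2$
$n{\left(T \right)} = \frac{1}{2 + T + 2 T^{2}}$ ($n{\left(T \right)} = \frac{1}{T + \left(\left(T^{2} + T T\right) + 2\right)} = \frac{1}{T + \left(\left(T^{2} + T^{2}\right) + 2\right)} = \frac{1}{T + \left(2 T^{2} + 2\right)} = \frac{1}{T + \left(2 + 2 T^{2}\right)} = \frac{1}{2 + T + 2 T^{2}}$)
$1089 R - \left(482 + n{\left(11 \right)}\right) = 1089 \cdot 1344 - \left(482 + \frac{1}{2 + 11 + 2 \cdot 11^{2}}\right) = 1463616 - \left(482 + \frac{1}{2 + 11 + 2 \cdot 121}\right) = 1463616 - \left(482 + \frac{1}{2 + 11 + 242}\right) = 1463616 - \frac{122911}{255} = \frac{373099169}{255}$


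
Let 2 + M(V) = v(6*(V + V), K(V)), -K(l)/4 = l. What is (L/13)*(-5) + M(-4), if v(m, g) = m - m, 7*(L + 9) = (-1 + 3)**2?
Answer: 113/91 ≈ 1.2418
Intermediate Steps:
K(l) = -4*l
L = -59/7 (L = -9 + (-1 + 3)**2/7 = -9 + (1/7)*2**2 = -9 + (1/7)*4 = -9 + 4/7 = -59/7 ≈ -8.4286)
v(m, g) = 0
M(V) = -2 (M(V) = -2 + 0 = -2)
(L/13)*(-5) + M(-4) = -59/7/13*(-5) - 2 = -59/7*1/13*(-5) - 2 = -59/91*(-5) - 2 = 295/91 - 2 = 113/91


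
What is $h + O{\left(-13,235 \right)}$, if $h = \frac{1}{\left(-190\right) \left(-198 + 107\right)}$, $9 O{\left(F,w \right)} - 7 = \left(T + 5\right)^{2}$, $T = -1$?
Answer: $\frac{397679}{155610} \approx 2.5556$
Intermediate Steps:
$O{\left(F,w \right)} = \frac{23}{9}$ ($O{\left(F,w \right)} = \frac{7}{9} + \frac{\left(-1 + 5\right)^{2}}{9} = \frac{7}{9} + \frac{4^{2}}{9} = \frac{7}{9} + \frac{1}{9} \cdot 16 = \frac{7}{9} + \frac{16}{9} = \frac{23}{9}$)
$h = \frac{1}{17290}$ ($h = \frac{1}{\left(-190\right) \left(-91\right)} = \frac{1}{17290} \approx 5.7837 \cdot 10^{-5}$)
$h + O{\left(-13,235 \right)} = \frac{1}{17290} + \frac{23}{9} = \frac{397679}{155610}$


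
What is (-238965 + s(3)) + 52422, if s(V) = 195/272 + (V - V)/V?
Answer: -50739501/272 ≈ -1.8654e+5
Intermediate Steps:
s(V) = 195/272 (s(V) = 195*(1/272) + 0/V = 195/272 + 0 = 195/272)
(-238965 + s(3)) + 52422 = (-238965 + 195/272) + 52422 = -64998285/272 + 52422 = -50739501/272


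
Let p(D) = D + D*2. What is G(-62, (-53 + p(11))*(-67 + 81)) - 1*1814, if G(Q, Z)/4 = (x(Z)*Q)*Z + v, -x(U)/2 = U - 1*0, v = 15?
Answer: 38884646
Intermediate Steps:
x(U) = -2*U (x(U) = -2*(U - 1*0) = -2*(U + 0) = -2*U)
p(D) = 3*D (p(D) = D + 2*D = 3*D)
G(Q, Z) = 60 - 8*Q*Z² (G(Q, Z) = 4*(((-2*Z)*Q)*Z + 15) = 4*((-2*Q*Z)*Z + 15) = 4*(-2*Q*Z² + 15) = 4*(15 - 2*Q*Z²) = 60 - 8*Q*Z²)
G(-62, (-53 + p(11))*(-67 + 81)) - 1*1814 = (60 - 8*(-62)*((-53 + 3*11)*(-67 + 81))²) - 1*1814 = (60 - 8*(-62)*((-53 + 33)*14)²) - 1814 = (60 - 8*(-62)*(-20*14)²) - 1814 = (60 - 8*(-62)*(-280)²) - 1814 = (60 - 8*(-62)*78400) - 1814 = (60 + 38886400) - 1814 = 38886460 - 1814 = 38884646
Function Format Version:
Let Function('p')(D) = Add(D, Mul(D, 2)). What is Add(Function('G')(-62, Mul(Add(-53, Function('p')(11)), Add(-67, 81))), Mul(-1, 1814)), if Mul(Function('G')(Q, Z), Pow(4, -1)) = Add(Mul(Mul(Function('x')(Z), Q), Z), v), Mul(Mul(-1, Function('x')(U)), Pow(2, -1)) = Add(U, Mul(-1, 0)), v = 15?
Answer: 38884646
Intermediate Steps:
Function('x')(U) = Mul(-2, U) (Function('x')(U) = Mul(-2, Add(U, Mul(-1, 0))) = Mul(-2, Add(U, 0)) = Mul(-2, U))
Function('p')(D) = Mul(3, D) (Function('p')(D) = Add(D, Mul(2, D)) = Mul(3, D))
Function('G')(Q, Z) = Add(60, Mul(-8, Q, Pow(Z, 2))) (Function('G')(Q, Z) = Mul(4, Add(Mul(Mul(Mul(-2, Z), Q), Z), 15)) = Mul(4, Add(Mul(Mul(-2, Q, Z), Z), 15)) = Mul(4, Add(Mul(-2, Q, Pow(Z, 2)), 15)) = Mul(4, Add(15, Mul(-2, Q, Pow(Z, 2)))) = Add(60, Mul(-8, Q, Pow(Z, 2))))
Add(Function('G')(-62, Mul(Add(-53, Function('p')(11)), Add(-67, 81))), Mul(-1, 1814)) = Add(Add(60, Mul(-8, -62, Pow(Mul(Add(-53, Mul(3, 11)), Add(-67, 81)), 2))), Mul(-1, 1814)) = Add(Add(60, Mul(-8, -62, Pow(Mul(Add(-53, 33), 14), 2))), -1814) = Add(Add(60, Mul(-8, -62, Pow(Mul(-20, 14), 2))), -1814) = Add(Add(60, Mul(-8, -62, Pow(-280, 2))), -1814) = Add(Add(60, Mul(-8, -62, 78400)), -1814) = Add(Add(60, 38886400), -1814) = Add(38886460, -1814) = 38884646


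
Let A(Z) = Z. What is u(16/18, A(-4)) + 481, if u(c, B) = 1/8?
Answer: 3849/8 ≈ 481.13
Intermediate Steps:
u(c, B) = 1/8
u(16/18, A(-4)) + 481 = 1/8 + 481 = 3849/8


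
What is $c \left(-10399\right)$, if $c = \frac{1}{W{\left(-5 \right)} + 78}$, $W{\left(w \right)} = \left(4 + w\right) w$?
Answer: $- \frac{10399}{83} \approx -125.29$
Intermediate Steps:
$W{\left(w \right)} = w \left(4 + w\right)$
$c = \frac{1}{83}$ ($c = \frac{1}{- 5 \left(4 - 5\right) + 78} = \frac{1}{\left(-5\right) \left(-1\right) + 78} = \frac{1}{5 + 78} = \frac{1}{83} \approx 0.012048$)
$c \left(-10399\right) = \frac{1}{83} \left(-10399\right) = - \frac{10399}{83}$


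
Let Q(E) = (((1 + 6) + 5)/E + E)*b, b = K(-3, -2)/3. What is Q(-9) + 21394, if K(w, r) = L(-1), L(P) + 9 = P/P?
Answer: 192794/9 ≈ 21422.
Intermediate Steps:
L(P) = -8 (L(P) = -9 + P/P = -9 + 1 = -8)
K(w, r) = -8
b = -8/3 ≈ -2.6667
Q(E) = -32/E - 8*E/3 (Q(E) = (((1 + 6) + 5)/E + E)*(-8/3) = ((7 + 5)/E + E)*(-8/3) = (12/E + E)*(-8/3) = (E + 12/E)*(-8/3) = -32/E - 8*E/3)
Q(-9) + 21394 = (-32/(-9) - 8/3*(-9)) + 21394 = (-32*(-⅑) + 24) + 21394 = (32/9 + 24) + 21394 = 248/9 + 21394 = 192794/9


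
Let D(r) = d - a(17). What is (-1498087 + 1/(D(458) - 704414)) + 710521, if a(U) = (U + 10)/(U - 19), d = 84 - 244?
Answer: -1109775789488/1409121 ≈ -7.8757e+5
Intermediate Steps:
d = -160
a(U) = (10 + U)/(-19 + U)
D(r) = -293/2 (D(r) = -160 - (10 + 17)/(-19 + 17) = -160 - 27/(-2) = -160 - (-1)*27/2 = -160 - 1*(-27/2) = -160 + 27/2 = -293/2)
(-1498087 + 1/(D(458) - 704414)) + 710521 = (-1498087 + 1/(-293/2 - 704414)) + 710521 = (-1498087 + 1/(-1409121/2)) + 710521 = (-1498087 - 2/1409121) + 710521 = -2110985851529/1409121 + 710521 = -1109775789488/1409121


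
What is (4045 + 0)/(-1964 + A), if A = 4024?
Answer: 809/412 ≈ 1.9636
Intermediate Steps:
(4045 + 0)/(-1964 + A) = (4045 + 0)/(-1964 + 4024) = 4045/2060 = 4045*(1/2060) = 809/412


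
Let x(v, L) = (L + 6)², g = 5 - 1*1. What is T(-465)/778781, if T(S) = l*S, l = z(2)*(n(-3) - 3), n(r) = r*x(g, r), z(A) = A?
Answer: 27900/778781 ≈ 0.035825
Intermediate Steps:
g = 4 (g = 5 - 1 = 4)
x(v, L) = (6 + L)²
n(r) = r*(6 + r)²
l = -60 (l = 2*(-3*(6 - 3)² - 3) = 2*(-3*3² - 3) = 2*(-3*9 - 3) = 2*(-27 - 3) = 2*(-30) = -60)
T(S) = -60*S
T(-465)/778781 = -60*(-465)/778781 = 27900*(1/778781) = 27900/778781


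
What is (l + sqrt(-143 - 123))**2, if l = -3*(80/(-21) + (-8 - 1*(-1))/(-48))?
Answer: -1821343/12544 + 1231*I*sqrt(266)/56 ≈ -145.2 + 358.52*I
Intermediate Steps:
l = 1231/112 (l = -3*(80*(-1/21) + (-8 + 1)*(-1/48)) = -3*(-80/21 - 7*(-1/48)) = -3*(-80/21 + 7/48) = -3*(-1231/336) = 1231/112 ≈ 10.991)
(l + sqrt(-143 - 123))**2 = (1231/112 + sqrt(-143 - 123))**2 = (1231/112 + sqrt(-266))**2 = (1231/112 + I*sqrt(266))**2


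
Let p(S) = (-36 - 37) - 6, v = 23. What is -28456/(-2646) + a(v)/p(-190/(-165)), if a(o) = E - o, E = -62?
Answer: 1236467/104517 ≈ 11.830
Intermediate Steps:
a(o) = -62 - o
p(S) = -79 (p(S) = -73 - 6 = -79)
-28456/(-2646) + a(v)/p(-190/(-165)) = -28456/(-2646) + (-62 - 1*23)/(-79) = -28456*(-1/2646) + (-62 - 23)*(-1/79) = 14228/1323 - 85*(-1/79) = 14228/1323 + 85/79 = 1236467/104517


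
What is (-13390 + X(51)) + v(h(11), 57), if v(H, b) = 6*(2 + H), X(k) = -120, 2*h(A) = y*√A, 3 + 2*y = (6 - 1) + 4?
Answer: -13498 + 9*√11 ≈ -13468.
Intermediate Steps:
y = 3 (y = -3/2 + ((6 - 1) + 4)/2 = -3/2 + (5 + 4)/2 = -3/2 + (½)*9 = -3/2 + 9/2 = 3)
h(A) = 3*√A/2 (h(A) = (3*√A)/2 = 3*√A/2)
v(H, b) = 12 + 6*H
(-13390 + X(51)) + v(h(11), 57) = (-13390 - 120) + (12 + 6*(3*√11/2)) = -13510 + (12 + 9*√11) = -13498 + 9*√11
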